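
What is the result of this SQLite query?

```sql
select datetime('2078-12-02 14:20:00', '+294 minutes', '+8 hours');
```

294 minutes = 4h 54m; +294 minutes from 2078-12-02 14:20:00 is 2078-12-02 19:14:00.
+8 hours from 2078-12-02 19:14:00 is 2078-12-03 03:14:00 (crosses midnight).

2078-12-03 03:14:00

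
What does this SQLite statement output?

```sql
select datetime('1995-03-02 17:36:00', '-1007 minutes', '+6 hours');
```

1007 minutes = 16h 47m; -1007 minutes from 1995-03-02 17:36:00 is 1995-03-02 00:49:00.
+6 hours from 1995-03-02 00:49:00 is 1995-03-02 06:49:00.

1995-03-02 06:49:00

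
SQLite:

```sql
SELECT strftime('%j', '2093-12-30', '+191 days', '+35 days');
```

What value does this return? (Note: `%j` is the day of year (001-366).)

First apply '+191 days', '+35 days': 2093-12-30 → 2094-08-13.
Day-of-year for 2094-08-13: days since 2094-01-01 inclusive = 225, zero-padded to 225.

225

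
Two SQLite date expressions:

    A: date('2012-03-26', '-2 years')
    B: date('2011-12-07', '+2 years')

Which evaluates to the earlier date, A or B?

A = 2010-03-26.
B = 2013-12-07.
A is earlier.

A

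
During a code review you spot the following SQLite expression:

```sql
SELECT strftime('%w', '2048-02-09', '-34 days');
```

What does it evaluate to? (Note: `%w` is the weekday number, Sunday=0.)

1

First apply '-34 days': 2048-02-09 → 2048-01-06.
2048-01-06 is a Monday; with Sunday=0 that is 1.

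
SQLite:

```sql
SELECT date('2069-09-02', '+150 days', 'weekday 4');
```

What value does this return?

2070-01-30

Applying '+150 days' to 2069-09-02: counting 150 days forward gives 2070-01-30.
`weekday 4` advances to the next Thursday; 2070-01-30 is already a Thursday, so it stays at 2070-01-30.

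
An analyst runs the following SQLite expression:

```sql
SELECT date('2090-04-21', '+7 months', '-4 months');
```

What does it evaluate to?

Adding +7 months to 2090-04-21 gives 2090-11-21.
Adding -4 months to 2090-11-21 gives 2090-07-21.

2090-07-21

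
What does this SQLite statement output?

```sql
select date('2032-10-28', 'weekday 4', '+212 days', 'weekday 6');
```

`weekday 4` advances to the next Thursday; 2032-10-28 is already a Thursday, so it stays at 2032-10-28.
Applying '+212 days' to 2032-10-28: counting 212 days forward gives 2033-05-28.
`weekday 6` advances to the next Saturday; 2033-05-28 is already a Saturday, so it stays at 2033-05-28.

2033-05-28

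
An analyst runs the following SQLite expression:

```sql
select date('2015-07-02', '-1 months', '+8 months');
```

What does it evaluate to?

2016-02-02

Adding -1 month to 2015-07-02 gives 2015-06-02.
Adding +8 months to 2015-06-02 gives 2016-02-02.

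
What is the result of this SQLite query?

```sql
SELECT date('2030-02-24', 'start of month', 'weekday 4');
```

`start of month` rewinds 2030-02-24 to 2030-02-01.
`weekday 4` advances to the next Thursday; 2030-02-01 is a Friday, so it moves forward to 2030-02-07.

2030-02-07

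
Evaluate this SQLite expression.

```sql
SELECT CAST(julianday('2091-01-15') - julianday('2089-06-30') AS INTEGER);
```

0 days remain in June 2089 after the 30th (30 − 30).
Full months from July 2089 through December 2090 contribute their day counts.
Then 15 days into January 2091.
Total: 0 + 31 + 31 + 30 + 31 + 30 + 31 + 31 + 28 + 31 + 30 + 31 + 30 + 31 + 31 + 30 + 31 + 30 + 31 + 15 = 564.

564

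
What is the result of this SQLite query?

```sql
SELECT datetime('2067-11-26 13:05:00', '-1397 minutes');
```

1397 minutes = 23h 17m; -1397 minutes from 2067-11-26 13:05:00 is 2067-11-25 13:48:00 (crosses midnight).

2067-11-25 13:48:00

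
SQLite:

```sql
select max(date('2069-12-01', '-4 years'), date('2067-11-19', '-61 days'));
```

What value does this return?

2067-09-19

date('2069-12-01', '-4 years') → 2065-12-01.
date('2067-11-19', '-61 days') → 2067-09-19.
Later of the two is 2067-09-19.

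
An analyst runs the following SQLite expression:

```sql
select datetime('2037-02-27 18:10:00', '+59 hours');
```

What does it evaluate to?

2037-03-02 05:10:00

+59 hours from 2037-02-27 18:10:00 is 2037-03-02 05:10:00 (crosses midnight).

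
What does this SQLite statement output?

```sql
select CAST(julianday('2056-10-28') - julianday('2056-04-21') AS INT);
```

190

9 days remain in April 2056 after the 21st (30 − 21).
May 2056: 31 days.
June 2056: 30 days.
July 2056: 31 days.
August 2056: 31 days.
September 2056: 30 days.
Then 28 days into October 2056.
Total: 9 + 31 + 30 + 31 + 31 + 30 + 28 = 190.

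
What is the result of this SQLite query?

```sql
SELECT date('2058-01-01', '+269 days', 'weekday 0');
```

Applying '+269 days' to 2058-01-01: counting 269 days forward gives 2058-09-27.
`weekday 0` advances to the next Sunday; 2058-09-27 is a Friday, so it moves forward to 2058-09-29.

2058-09-29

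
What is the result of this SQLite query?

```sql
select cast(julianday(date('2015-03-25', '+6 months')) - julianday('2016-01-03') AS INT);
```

Adding +6 months to 2015-03-25 gives 2015-09-25.
5 days remain in September 2015 after the 25th (30 − 25).
October 2015: 31 days.
November 2015: 30 days.
December 2015: 31 days.
Then 3 days into January 2016.
Total: 5 + 31 + 30 + 31 + 3 = 100.
The subtraction is earlier − later, so the result is −100 → -100.

-100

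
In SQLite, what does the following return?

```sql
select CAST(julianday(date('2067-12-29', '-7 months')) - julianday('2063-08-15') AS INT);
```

1383

Adding -7 months to 2067-12-29 gives 2067-05-29.
16 days remain in August 2063 after the 15th (31 − 15).
Full months from September 2063 through April 2067 contribute their day counts.
Then 29 days into May 2067.
Total: 16 + 30 + 31 + 30 + 31 + 31 + 29 + 31 + 30 + 31 + 30 + 31 + 31 + 30 + 31 + 30 + 31 + 31 + 28 + 31 + 30 + 31 + 30 + 31 + 31 + 30 + 31 + 30 + 31 + 31 + 28 + 31 + 30 + 31 + 30 + 31 + 31 + 30 + 31 + 30 + 31 + 31 + 28 + 31 + 30 + 29 = 1383.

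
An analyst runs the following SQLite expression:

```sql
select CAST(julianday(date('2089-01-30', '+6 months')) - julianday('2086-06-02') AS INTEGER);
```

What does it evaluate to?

Adding +6 months to 2089-01-30 gives 2089-07-30.
28 days remain in June 2086 after the 2nd (30 − 2).
Full months from July 2086 through June 2089 contribute their day counts.
Then 30 days into July 2089.
Total: 28 + 31 + 31 + 30 + 31 + 30 + 31 + 31 + 28 + 31 + 30 + 31 + 30 + 31 + 31 + 30 + 31 + 30 + 31 + 31 + 29 + 31 + 30 + 31 + 30 + 31 + 31 + 30 + 31 + 30 + 31 + 31 + 28 + 31 + 30 + 31 + 30 + 30 = 1154.

1154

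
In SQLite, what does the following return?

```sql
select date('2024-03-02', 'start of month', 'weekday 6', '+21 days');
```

2024-03-23

`start of month` rewinds 2024-03-02 to 2024-03-01.
`weekday 6` advances to the next Saturday; 2024-03-01 is a Friday, so it moves forward to 2024-03-02.
Advancing 21 more days within March lands on 2024-03-23.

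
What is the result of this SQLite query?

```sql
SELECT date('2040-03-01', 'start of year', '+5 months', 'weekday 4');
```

`start of year` rewinds 2040-03-01 to 2040-01-01.
Adding +5 months to 2040-01-01 gives 2040-06-01.
`weekday 4` advances to the next Thursday; 2040-06-01 is a Friday, so it moves forward to 2040-06-07.

2040-06-07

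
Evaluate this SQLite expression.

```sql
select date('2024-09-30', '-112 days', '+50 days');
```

Applying '-112 days' to 2024-09-30: counting 112 days back gives 2024-06-10.
Applying '+50 days' to 2024-06-10: counting 50 days forward gives 2024-07-30.

2024-07-30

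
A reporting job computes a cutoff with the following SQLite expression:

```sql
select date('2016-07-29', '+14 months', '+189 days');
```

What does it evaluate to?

Adding +14 months to 2016-07-29 gives 2017-09-29.
Applying '+189 days' to 2017-09-29: counting 189 days forward gives 2018-04-06.

2018-04-06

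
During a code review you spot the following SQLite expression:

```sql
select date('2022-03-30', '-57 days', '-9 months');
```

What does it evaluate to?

Applying '-57 days' to 2022-03-30: counting 57 days back gives 2022-02-01.
Adding -9 months to 2022-02-01 gives 2021-05-01.

2021-05-01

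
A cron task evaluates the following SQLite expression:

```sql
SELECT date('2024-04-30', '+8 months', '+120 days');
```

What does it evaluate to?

2025-04-29

Adding +8 months to 2024-04-30 gives 2024-12-30.
Applying '+120 days' to 2024-12-30: counting 120 days forward gives 2025-04-29.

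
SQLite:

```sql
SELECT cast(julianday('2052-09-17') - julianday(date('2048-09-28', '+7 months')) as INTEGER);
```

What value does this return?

Adding +7 months to 2048-09-28 gives 2049-04-28.
2 days remain in April 2049 after the 28th (30 − 28).
Full months from May 2049 through August 2052 contribute their day counts.
Then 17 days into September 2052.
Total: 2 + 31 + 30 + 31 + 31 + 30 + 31 + 30 + 31 + 31 + 28 + 31 + 30 + 31 + 30 + 31 + 31 + 30 + 31 + 30 + 31 + 31 + 28 + 31 + 30 + 31 + 30 + 31 + 31 + 30 + 31 + 30 + 31 + 31 + 29 + 31 + 30 + 31 + 30 + 31 + 31 + 17 = 1238.

1238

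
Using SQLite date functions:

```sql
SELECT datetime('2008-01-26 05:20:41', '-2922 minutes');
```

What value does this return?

2922 minutes = 48h 42m; -2922 minutes from 2008-01-26 05:20:41 is 2008-01-24 04:38:41 (crosses midnight).

2008-01-24 04:38:41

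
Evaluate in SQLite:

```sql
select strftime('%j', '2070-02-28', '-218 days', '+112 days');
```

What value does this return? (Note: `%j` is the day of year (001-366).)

318

First apply '-218 days', '+112 days': 2070-02-28 → 2069-11-14.
Day-of-year for 2069-11-14: days since 2069-01-01 inclusive = 318, zero-padded to 318.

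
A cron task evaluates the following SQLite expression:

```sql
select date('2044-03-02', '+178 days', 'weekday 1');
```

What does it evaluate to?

Applying '+178 days' to 2044-03-02: counting 178 days forward gives 2044-08-27.
`weekday 1` advances to the next Monday; 2044-08-27 is a Saturday, so it moves forward to 2044-08-29.

2044-08-29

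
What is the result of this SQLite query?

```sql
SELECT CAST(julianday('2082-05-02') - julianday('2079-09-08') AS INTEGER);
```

22 days remain in September 2079 after the 8th (30 − 8).
Full months from October 2079 through April 2082 contribute their day counts.
Then 2 days into May 2082.
Total: 22 + 31 + 30 + 31 + 31 + 29 + 31 + 30 + 31 + 30 + 31 + 31 + 30 + 31 + 30 + 31 + 31 + 28 + 31 + 30 + 31 + 30 + 31 + 31 + 30 + 31 + 30 + 31 + 31 + 28 + 31 + 30 + 2 = 967.

967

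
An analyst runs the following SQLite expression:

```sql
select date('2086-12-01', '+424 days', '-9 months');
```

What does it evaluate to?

Applying '+424 days' to 2086-12-01: counting 424 days forward gives 2088-01-29.
Adding -9 months to 2088-01-29 gives 2087-04-29.

2087-04-29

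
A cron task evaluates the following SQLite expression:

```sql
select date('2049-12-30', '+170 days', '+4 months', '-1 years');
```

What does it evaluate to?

Applying '+170 days' to 2049-12-30: counting 170 days forward gives 2050-06-18.
Adding +4 months to 2050-06-18 gives 2050-10-18.
Adding -1 year to 2050-10-18 gives 2049-10-18.

2049-10-18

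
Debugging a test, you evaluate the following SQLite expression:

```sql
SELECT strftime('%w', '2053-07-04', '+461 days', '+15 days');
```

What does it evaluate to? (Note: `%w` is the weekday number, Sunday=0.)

First apply '+461 days', '+15 days': 2053-07-04 → 2054-10-23.
2054-10-23 is a Friday; with Sunday=0 that is 5.

5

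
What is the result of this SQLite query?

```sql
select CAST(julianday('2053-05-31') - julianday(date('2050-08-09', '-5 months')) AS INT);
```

1179

Adding -5 months to 2050-08-09 gives 2050-03-09.
22 days remain in March 2050 after the 9th (31 − 9).
Full months from April 2050 through April 2053 contribute their day counts.
Then 31 days into May 2053.
Total: 22 + 30 + 31 + 30 + 31 + 31 + 30 + 31 + 30 + 31 + 31 + 28 + 31 + 30 + 31 + 30 + 31 + 31 + 30 + 31 + 30 + 31 + 31 + 29 + 31 + 30 + 31 + 30 + 31 + 31 + 30 + 31 + 30 + 31 + 31 + 28 + 31 + 30 + 31 = 1179.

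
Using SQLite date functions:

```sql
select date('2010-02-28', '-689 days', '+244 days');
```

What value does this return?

2008-12-10

Applying '-689 days' to 2010-02-28: counting 689 days back gives 2008-04-10.
Applying '+244 days' to 2008-04-10: counting 244 days forward gives 2008-12-10.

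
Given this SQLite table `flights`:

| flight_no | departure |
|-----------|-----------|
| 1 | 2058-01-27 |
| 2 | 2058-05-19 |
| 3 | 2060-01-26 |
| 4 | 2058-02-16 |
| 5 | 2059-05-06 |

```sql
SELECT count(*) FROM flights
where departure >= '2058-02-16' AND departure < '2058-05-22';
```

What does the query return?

Rows in [2058-02-16, 2058-05-22): 2058-05-19, 2058-02-16 → 2 rows.

2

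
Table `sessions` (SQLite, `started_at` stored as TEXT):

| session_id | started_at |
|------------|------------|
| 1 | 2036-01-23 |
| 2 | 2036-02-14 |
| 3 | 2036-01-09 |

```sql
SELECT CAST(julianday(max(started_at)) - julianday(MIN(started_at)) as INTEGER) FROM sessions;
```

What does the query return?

36

MIN = 2036-01-09, MAX = 2036-02-14.
22 days remain in January 2036 after the 9th (31 − 9).
Then 14 days into February 2036.
Total: 22 + 14 = 36.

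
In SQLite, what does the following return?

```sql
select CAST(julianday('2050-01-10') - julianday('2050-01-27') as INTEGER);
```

Both dates are in January 2050: 27 − 10 = 17.
The subtraction is earlier − later, so the result is −17 → -17.

-17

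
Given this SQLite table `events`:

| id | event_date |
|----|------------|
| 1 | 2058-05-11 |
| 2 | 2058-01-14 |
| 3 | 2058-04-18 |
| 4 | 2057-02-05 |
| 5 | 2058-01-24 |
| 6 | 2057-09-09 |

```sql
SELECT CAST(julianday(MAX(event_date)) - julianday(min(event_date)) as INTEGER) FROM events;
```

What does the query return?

460

MIN = 2057-02-05, MAX = 2058-05-11.
23 days remain in February 2057 after the 5th (28 − 5).
Full months from March 2057 through April 2058 contribute their day counts.
Then 11 days into May 2058.
Total: 23 + 31 + 30 + 31 + 30 + 31 + 31 + 30 + 31 + 30 + 31 + 31 + 28 + 31 + 30 + 11 = 460.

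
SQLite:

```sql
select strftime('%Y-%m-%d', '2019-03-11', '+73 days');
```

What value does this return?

First apply '+73 days': 2019-03-11 → 2019-05-23.
`%Y-%m-%d` extracts the ISO date: 2019-05-23.

2019-05-23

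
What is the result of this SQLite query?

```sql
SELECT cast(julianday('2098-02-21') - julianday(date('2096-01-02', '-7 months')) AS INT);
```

995

Adding -7 months to 2096-01-02 gives 2095-06-02.
28 days remain in June 2095 after the 2nd (30 − 2).
Full months from July 2095 through January 2098 contribute their day counts.
Then 21 days into February 2098.
Total: 28 + 31 + 31 + 30 + 31 + 30 + 31 + 31 + 29 + 31 + 30 + 31 + 30 + 31 + 31 + 30 + 31 + 30 + 31 + 31 + 28 + 31 + 30 + 31 + 30 + 31 + 31 + 30 + 31 + 30 + 31 + 31 + 21 = 995.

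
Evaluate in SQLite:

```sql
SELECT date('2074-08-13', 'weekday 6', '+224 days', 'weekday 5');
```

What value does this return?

2075-04-05

`weekday 6` advances to the next Saturday; 2074-08-13 is a Monday, so it moves forward to 2074-08-18.
Applying '+224 days' to 2074-08-18: counting 224 days forward gives 2075-03-30.
`weekday 5` advances to the next Friday; 2075-03-30 is a Saturday, so it moves forward to 2075-04-05.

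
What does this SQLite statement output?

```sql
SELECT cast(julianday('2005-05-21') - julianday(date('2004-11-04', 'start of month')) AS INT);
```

`start of month` rewinds 2004-11-04 to 2004-11-01.
29 days remain in November 2004 after the 1st (30 − 1).
December 2004: 31 days.
January 2005: 31 days.
February 2005: 28 days.
March 2005: 31 days.
April 2005: 30 days.
Then 21 days into May 2005.
Total: 29 + 31 + 31 + 28 + 31 + 30 + 21 = 201.

201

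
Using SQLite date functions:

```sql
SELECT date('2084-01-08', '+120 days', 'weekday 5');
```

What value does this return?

2084-05-12

Applying '+120 days' to 2084-01-08: counting 120 days forward gives 2084-05-07.
`weekday 5` advances to the next Friday; 2084-05-07 is a Sunday, so it moves forward to 2084-05-12.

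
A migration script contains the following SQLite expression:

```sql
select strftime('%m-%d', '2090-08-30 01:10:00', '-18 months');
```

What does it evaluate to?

03-02

First apply '-18 months': 2090-08-30 01:10:00 → 2089-03-02 01:10:00.
`%m-%d` extracts the month-day: 03-02.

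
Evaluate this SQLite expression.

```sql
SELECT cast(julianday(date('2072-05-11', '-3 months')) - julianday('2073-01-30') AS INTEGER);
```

-354

Adding -3 months to 2072-05-11 gives 2072-02-11.
18 days remain in February 2072 after the 11th (29 − 11).
Full months from March 2072 through December 2072 contribute their day counts.
Then 30 days into January 2073.
Total: 18 + 31 + 30 + 31 + 30 + 31 + 31 + 30 + 31 + 30 + 31 + 30 = 354.
The subtraction is earlier − later, so the result is −354 → -354.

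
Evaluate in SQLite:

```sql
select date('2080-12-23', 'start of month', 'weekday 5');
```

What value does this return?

2080-12-06

`start of month` rewinds 2080-12-23 to 2080-12-01.
`weekday 5` advances to the next Friday; 2080-12-01 is a Sunday, so it moves forward to 2080-12-06.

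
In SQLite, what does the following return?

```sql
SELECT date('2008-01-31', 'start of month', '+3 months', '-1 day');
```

`start of month` rewinds 2008-01-31 to 2008-01-01.
Adding +3 months to 2008-01-01 gives 2008-04-01.
Going back 1 day from 2008-04-01 reaches 2008-03-31 (last day of March, 31 days).

2008-03-31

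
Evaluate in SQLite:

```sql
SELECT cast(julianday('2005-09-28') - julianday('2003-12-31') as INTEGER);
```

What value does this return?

0 days remain in December 2003 after the 31st (31 − 31).
Full months from January 2004 through August 2005 contribute their day counts.
Then 28 days into September 2005.
Total: 0 + 31 + 29 + 31 + 30 + 31 + 30 + 31 + 31 + 30 + 31 + 30 + 31 + 31 + 28 + 31 + 30 + 31 + 30 + 31 + 31 + 28 = 637.

637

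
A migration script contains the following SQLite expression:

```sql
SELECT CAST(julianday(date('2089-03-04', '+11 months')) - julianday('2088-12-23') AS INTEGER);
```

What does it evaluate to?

Adding +11 months to 2089-03-04 gives 2090-02-04.
8 days remain in December 2088 after the 23rd (31 − 23).
Full months from January 2089 through January 2090 contribute their day counts.
Then 4 days into February 2090.
Total: 8 + 31 + 28 + 31 + 30 + 31 + 30 + 31 + 31 + 30 + 31 + 30 + 31 + 31 + 4 = 408.

408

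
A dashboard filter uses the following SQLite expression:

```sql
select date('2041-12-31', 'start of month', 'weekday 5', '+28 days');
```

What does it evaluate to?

2042-01-03

`start of month` rewinds 2041-12-31 to 2041-12-01.
`weekday 5` advances to the next Friday; 2041-12-01 is a Sunday, so it moves forward to 2041-12-06.
December 2041 has 31 days; 25 remain after the 6th, so 26 days reach 2042-01-01.
Advancing 2 more days within January lands on 2042-01-03.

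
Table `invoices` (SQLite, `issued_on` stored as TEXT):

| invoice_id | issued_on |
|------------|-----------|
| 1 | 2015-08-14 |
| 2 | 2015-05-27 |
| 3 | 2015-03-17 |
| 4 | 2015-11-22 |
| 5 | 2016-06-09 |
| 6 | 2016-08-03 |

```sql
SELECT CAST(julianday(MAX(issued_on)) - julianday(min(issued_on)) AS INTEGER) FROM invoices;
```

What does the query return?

MIN = 2015-03-17, MAX = 2016-08-03.
14 days remain in March 2015 after the 17th (31 − 17).
Full months from April 2015 through July 2016 contribute their day counts.
Then 3 days into August 2016.
Total: 14 + 30 + 31 + 30 + 31 + 31 + 30 + 31 + 30 + 31 + 31 + 29 + 31 + 30 + 31 + 30 + 31 + 3 = 505.

505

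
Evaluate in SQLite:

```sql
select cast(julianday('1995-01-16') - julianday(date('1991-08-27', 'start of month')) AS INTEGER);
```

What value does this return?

1264

`start of month` rewinds 1991-08-27 to 1991-08-01.
30 days remain in August 1991 after the 1st (31 − 1).
Full months from September 1991 through December 1994 contribute their day counts.
Then 16 days into January 1995.
Total: 30 + 30 + 31 + 30 + 31 + 31 + 29 + 31 + 30 + 31 + 30 + 31 + 31 + 30 + 31 + 30 + 31 + 31 + 28 + 31 + 30 + 31 + 30 + 31 + 31 + 30 + 31 + 30 + 31 + 31 + 28 + 31 + 30 + 31 + 30 + 31 + 31 + 30 + 31 + 30 + 31 + 16 = 1264.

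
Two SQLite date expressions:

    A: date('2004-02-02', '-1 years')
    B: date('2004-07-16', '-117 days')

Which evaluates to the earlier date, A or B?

A

A = 2003-02-02.
B = 2004-03-21.
A is earlier.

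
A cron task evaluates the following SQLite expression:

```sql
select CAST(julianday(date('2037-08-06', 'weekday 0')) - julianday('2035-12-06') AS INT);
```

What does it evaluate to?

612

`weekday 0` advances to the next Sunday; 2037-08-06 is a Thursday, so it moves forward to 2037-08-09.
25 days remain in December 2035 after the 6th (31 − 6).
Full months from January 2036 through July 2037 contribute their day counts.
Then 9 days into August 2037.
Total: 25 + 31 + 29 + 31 + 30 + 31 + 30 + 31 + 31 + 30 + 31 + 30 + 31 + 31 + 28 + 31 + 30 + 31 + 30 + 31 + 9 = 612.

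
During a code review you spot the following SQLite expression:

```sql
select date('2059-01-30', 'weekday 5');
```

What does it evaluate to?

2059-01-31

`weekday 5` advances to the next Friday; 2059-01-30 is a Thursday, so it moves forward to 2059-01-31.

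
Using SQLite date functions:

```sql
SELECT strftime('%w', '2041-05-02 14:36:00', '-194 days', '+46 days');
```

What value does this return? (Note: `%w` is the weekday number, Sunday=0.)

3

First apply '-194 days', '+46 days': 2041-05-02 14:36:00 → 2040-12-05 14:36:00.
2040-12-05 is a Wednesday; with Sunday=0 that is 3.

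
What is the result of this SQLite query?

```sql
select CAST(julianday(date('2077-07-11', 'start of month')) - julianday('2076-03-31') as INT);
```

`start of month` rewinds 2077-07-11 to 2077-07-01.
0 days remain in March 2076 after the 31st (31 − 31).
Full months from April 2076 through June 2077 contribute their day counts.
Then 1 day into July 2077.
Total: 0 + 30 + 31 + 30 + 31 + 31 + 30 + 31 + 30 + 31 + 31 + 28 + 31 + 30 + 31 + 30 + 1 = 457.

457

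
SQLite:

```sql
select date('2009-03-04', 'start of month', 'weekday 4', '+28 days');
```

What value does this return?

2009-04-02

`start of month` rewinds 2009-03-04 to 2009-03-01.
`weekday 4` advances to the next Thursday; 2009-03-01 is a Sunday, so it moves forward to 2009-03-05.
March 2009 has 31 days; 26 remain after the 5th, so 27 days reach 2009-04-01.
Advancing 1 more day within April lands on 2009-04-02.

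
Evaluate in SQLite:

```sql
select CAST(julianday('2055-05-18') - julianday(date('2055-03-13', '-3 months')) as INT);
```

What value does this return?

Adding -3 months to 2055-03-13 gives 2054-12-13.
18 days remain in December 2054 after the 13th (31 − 13).
January 2055: 31 days.
February 2055: 28 days.
March 2055: 31 days.
April 2055: 30 days.
Then 18 days into May 2055.
Total: 18 + 31 + 28 + 31 + 30 + 18 = 156.

156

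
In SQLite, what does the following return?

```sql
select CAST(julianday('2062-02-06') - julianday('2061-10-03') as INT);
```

28 days remain in October 2061 after the 3rd (31 − 3).
November 2061: 30 days.
December 2061: 31 days.
January 2062: 31 days.
Then 6 days into February 2062.
Total: 28 + 30 + 31 + 31 + 6 = 126.

126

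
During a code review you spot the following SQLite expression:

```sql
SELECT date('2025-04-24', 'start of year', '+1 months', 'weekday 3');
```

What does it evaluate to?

2025-02-05

`start of year` rewinds 2025-04-24 to 2025-01-01.
Adding +1 month to 2025-01-01 gives 2025-02-01.
`weekday 3` advances to the next Wednesday; 2025-02-01 is a Saturday, so it moves forward to 2025-02-05.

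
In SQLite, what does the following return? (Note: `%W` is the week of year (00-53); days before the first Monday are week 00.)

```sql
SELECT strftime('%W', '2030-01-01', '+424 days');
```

08

First apply '+424 days': 2030-01-01 → 2031-03-01.
2031-03-01 is a Saturday. SQLite's %W counts Mondays since the year started; the result is 08.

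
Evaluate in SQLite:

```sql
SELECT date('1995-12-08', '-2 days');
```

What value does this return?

Going back 2 days within December lands on 1995-12-06.

1995-12-06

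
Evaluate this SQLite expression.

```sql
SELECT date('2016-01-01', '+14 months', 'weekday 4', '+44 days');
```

2017-04-15

Adding +14 months to 2016-01-01 gives 2017-03-01.
`weekday 4` advances to the next Thursday; 2017-03-01 is a Wednesday, so it moves forward to 2017-03-02.
Applying '+44 days' to 2017-03-02: counting 44 days forward gives 2017-04-15.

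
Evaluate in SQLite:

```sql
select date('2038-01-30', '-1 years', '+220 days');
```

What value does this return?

2037-09-07

Adding -1 year to 2038-01-30 gives 2037-01-30.
Applying '+220 days' to 2037-01-30: counting 220 days forward gives 2037-09-07.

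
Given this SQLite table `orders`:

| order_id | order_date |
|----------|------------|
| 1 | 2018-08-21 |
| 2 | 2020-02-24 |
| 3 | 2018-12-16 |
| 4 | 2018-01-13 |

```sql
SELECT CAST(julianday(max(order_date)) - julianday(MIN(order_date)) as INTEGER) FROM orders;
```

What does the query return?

772

MIN = 2018-01-13, MAX = 2020-02-24.
18 days remain in January 2018 after the 13th (31 − 13).
Full months from February 2018 through January 2020 contribute their day counts.
Then 24 days into February 2020.
Total: 18 + 28 + 31 + 30 + 31 + 30 + 31 + 31 + 30 + 31 + 30 + 31 + 31 + 28 + 31 + 30 + 31 + 30 + 31 + 31 + 30 + 31 + 30 + 31 + 31 + 24 = 772.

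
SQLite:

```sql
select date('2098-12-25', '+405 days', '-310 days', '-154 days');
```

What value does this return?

Applying '+405 days' to 2098-12-25: counting 405 days forward gives 2100-02-03.
Applying '-310 days' to 2100-02-03: counting 310 days back gives 2099-03-30.
Applying '-154 days' to 2099-03-30: counting 154 days back gives 2098-10-27.

2098-10-27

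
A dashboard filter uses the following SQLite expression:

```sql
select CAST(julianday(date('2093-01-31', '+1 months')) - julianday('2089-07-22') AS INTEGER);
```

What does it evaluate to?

1320

Adding +1 month to 2093-01-31 targets 2093-02-31. February 2093 has only 28 days, so SQLite normalizes the 3-day overflow forward to 2093-03-03.
9 days remain in July 2089 after the 22nd (31 − 22).
Full months from August 2089 through February 2093 contribute their day counts.
Then 3 days into March 2093.
Total: 9 + 31 + 30 + 31 + 30 + 31 + 31 + 28 + 31 + 30 + 31 + 30 + 31 + 31 + 30 + 31 + 30 + 31 + 31 + 28 + 31 + 30 + 31 + 30 + 31 + 31 + 30 + 31 + 30 + 31 + 31 + 29 + 31 + 30 + 31 + 30 + 31 + 31 + 30 + 31 + 30 + 31 + 31 + 28 + 3 = 1320.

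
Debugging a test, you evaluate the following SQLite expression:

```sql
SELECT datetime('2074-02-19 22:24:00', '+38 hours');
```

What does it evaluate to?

2074-02-21 12:24:00

+38 hours from 2074-02-19 22:24:00 is 2074-02-21 12:24:00 (crosses midnight).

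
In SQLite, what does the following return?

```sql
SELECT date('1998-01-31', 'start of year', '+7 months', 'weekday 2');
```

1998-08-04

`start of year` rewinds 1998-01-31 to 1998-01-01.
Adding +7 months to 1998-01-01 gives 1998-08-01.
`weekday 2` advances to the next Tuesday; 1998-08-01 is a Saturday, so it moves forward to 1998-08-04.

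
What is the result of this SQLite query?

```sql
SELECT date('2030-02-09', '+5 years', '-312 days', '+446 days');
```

2035-06-23

Adding +5 years to 2030-02-09 gives 2035-02-09.
Applying '-312 days' to 2035-02-09: counting 312 days back gives 2034-04-03.
Applying '+446 days' to 2034-04-03: counting 446 days forward gives 2035-06-23.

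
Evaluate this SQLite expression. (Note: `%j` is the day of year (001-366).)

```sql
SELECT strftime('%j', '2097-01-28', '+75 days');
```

103

First apply '+75 days': 2097-01-28 → 2097-04-13.
Day-of-year for 2097-04-13: days since 2097-01-01 inclusive = 103, zero-padded to 103.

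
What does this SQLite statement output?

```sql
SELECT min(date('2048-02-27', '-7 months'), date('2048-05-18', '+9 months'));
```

2047-07-27

date('2048-02-27', '-7 months') → 2047-07-27.
date('2048-05-18', '+9 months') → 2049-02-18.
Earlier of the two is 2047-07-27.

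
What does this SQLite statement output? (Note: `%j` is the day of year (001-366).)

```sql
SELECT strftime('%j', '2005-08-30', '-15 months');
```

151

First apply '-15 months': 2005-08-30 → 2004-05-30.
Day-of-year for 2004-05-30: days since 2004-01-01 inclusive = 151, zero-padded to 151.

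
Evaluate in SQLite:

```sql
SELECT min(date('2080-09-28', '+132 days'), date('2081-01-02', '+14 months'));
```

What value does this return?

date('2080-09-28', '+132 days') → 2081-02-07.
date('2081-01-02', '+14 months') → 2082-03-02.
Earlier of the two is 2081-02-07.

2081-02-07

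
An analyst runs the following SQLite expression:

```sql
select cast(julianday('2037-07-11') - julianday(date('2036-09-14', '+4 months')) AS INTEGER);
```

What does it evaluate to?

178

Adding +4 months to 2036-09-14 gives 2037-01-14.
17 days remain in January 2037 after the 14th (31 − 14).
February 2037: 28 days.
March 2037: 31 days.
April 2037: 30 days.
May 2037: 31 days.
June 2037: 30 days.
Then 11 days into July 2037.
Total: 17 + 28 + 31 + 30 + 31 + 30 + 11 = 178.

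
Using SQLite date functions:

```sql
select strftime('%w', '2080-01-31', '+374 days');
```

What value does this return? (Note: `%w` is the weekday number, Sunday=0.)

First apply '+374 days': 2080-01-31 → 2081-02-08.
2081-02-08 is a Saturday; with Sunday=0 that is 6.

6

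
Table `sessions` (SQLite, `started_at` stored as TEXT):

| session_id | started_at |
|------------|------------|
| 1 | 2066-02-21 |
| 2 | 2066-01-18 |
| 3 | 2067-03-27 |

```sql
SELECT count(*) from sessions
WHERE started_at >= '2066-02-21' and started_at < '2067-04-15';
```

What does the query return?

Rows in [2066-02-21, 2067-04-15): 2066-02-21, 2067-03-27 → 2 rows.

2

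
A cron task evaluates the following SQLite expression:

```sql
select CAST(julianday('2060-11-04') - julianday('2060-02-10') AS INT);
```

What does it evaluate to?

268

19 days remain in February 2060 after the 10th (29 − 10).
Full months from March 2060 through October 2060 contribute their day counts.
Then 4 days into November 2060.
Total: 19 + 31 + 30 + 31 + 30 + 31 + 31 + 30 + 31 + 4 = 268.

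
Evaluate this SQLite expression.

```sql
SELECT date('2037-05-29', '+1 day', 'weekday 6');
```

2037-05-30

Advancing 1 more day within May lands on 2037-05-30.
`weekday 6` advances to the next Saturday; 2037-05-30 is already a Saturday, so it stays at 2037-05-30.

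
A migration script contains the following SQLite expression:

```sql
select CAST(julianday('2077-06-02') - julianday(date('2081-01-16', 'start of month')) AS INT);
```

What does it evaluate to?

-1309

`start of month` rewinds 2081-01-16 to 2081-01-01.
28 days remain in June 2077 after the 2nd (30 − 2).
Full months from July 2077 through December 2080 contribute their day counts.
Then 1 day into January 2081.
Total: 28 + 31 + 31 + 30 + 31 + 30 + 31 + 31 + 28 + 31 + 30 + 31 + 30 + 31 + 31 + 30 + 31 + 30 + 31 + 31 + 28 + 31 + 30 + 31 + 30 + 31 + 31 + 30 + 31 + 30 + 31 + 31 + 29 + 31 + 30 + 31 + 30 + 31 + 31 + 30 + 31 + 30 + 31 + 1 = 1309.
The subtraction is earlier − later, so the result is −1309 → -1309.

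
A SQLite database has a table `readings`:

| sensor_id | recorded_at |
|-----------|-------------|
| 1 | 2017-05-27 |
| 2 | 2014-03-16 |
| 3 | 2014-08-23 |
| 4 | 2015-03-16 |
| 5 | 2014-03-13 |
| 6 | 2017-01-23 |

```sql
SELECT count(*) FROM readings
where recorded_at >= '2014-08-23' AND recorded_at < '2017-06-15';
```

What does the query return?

Rows in [2014-08-23, 2017-06-15): 2017-05-27, 2014-08-23, 2015-03-16, 2017-01-23 → 4 rows.

4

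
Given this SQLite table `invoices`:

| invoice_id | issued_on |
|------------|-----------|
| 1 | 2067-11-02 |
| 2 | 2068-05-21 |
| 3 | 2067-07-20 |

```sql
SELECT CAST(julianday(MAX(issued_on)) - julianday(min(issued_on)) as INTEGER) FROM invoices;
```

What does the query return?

306

MIN = 2067-07-20, MAX = 2068-05-21.
11 days remain in July 2067 after the 20th (31 − 20).
Full months from August 2067 through April 2068 contribute their day counts.
Then 21 days into May 2068.
Total: 11 + 31 + 30 + 31 + 30 + 31 + 31 + 29 + 31 + 30 + 21 = 306.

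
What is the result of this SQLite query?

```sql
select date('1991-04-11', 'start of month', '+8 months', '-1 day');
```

`start of month` rewinds 1991-04-11 to 1991-04-01.
Adding +8 months to 1991-04-01 gives 1991-12-01.
Going back 1 day from 1991-12-01 reaches 1991-11-30 (last day of November, 30 days).

1991-11-30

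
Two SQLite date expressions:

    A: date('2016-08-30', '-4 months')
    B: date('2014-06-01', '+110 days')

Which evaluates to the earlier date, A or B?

B

A = 2016-04-30.
B = 2014-09-19.
B is earlier.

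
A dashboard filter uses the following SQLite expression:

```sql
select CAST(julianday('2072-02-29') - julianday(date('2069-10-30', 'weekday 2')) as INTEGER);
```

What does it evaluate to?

`weekday 2` advances to the next Tuesday; 2069-10-30 is a Wednesday, so it moves forward to 2069-11-05.
25 days remain in November 2069 after the 5th (30 − 5).
Full months from December 2069 through January 2072 contribute their day counts.
Then 29 days into February 2072.
Total: 25 + 31 + 31 + 28 + 31 + 30 + 31 + 30 + 31 + 31 + 30 + 31 + 30 + 31 + 31 + 28 + 31 + 30 + 31 + 30 + 31 + 31 + 30 + 31 + 30 + 31 + 31 + 29 = 846.

846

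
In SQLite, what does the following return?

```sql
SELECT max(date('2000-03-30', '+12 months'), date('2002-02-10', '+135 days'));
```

date('2000-03-30', '+12 months') → 2001-03-30.
date('2002-02-10', '+135 days') → 2002-06-25.
Later of the two is 2002-06-25.

2002-06-25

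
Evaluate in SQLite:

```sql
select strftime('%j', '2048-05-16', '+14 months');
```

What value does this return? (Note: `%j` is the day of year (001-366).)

197

First apply '+14 months': 2048-05-16 → 2049-07-16.
Day-of-year for 2049-07-16: days since 2049-01-01 inclusive = 197, zero-padded to 197.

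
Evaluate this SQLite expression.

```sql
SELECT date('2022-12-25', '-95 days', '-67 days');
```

2022-07-16

Applying '-95 days' to 2022-12-25: counting 95 days back gives 2022-09-21.
Applying '-67 days' to 2022-09-21: counting 67 days back gives 2022-07-16.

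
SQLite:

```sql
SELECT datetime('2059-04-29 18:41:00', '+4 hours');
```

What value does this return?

+4 hours from 2059-04-29 18:41:00 is 2059-04-29 22:41:00.

2059-04-29 22:41:00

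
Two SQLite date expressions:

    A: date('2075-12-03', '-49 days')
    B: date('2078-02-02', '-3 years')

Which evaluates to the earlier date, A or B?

B

A = 2075-10-15.
B = 2075-02-02.
B is earlier.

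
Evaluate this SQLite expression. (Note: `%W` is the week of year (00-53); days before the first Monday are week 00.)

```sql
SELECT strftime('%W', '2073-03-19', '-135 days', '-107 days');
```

29

First apply '-135 days', '-107 days': 2073-03-19 → 2072-07-20.
2072-07-20 is a Wednesday. SQLite's %W counts Mondays since the year started; the result is 29.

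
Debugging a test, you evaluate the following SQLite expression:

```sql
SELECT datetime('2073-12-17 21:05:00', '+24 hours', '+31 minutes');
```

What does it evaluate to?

+24 hours from 2073-12-17 21:05:00 is 2073-12-18 21:05:00 (crosses midnight).
+31 minutes from 2073-12-18 21:05:00 is 2073-12-18 21:36:00.

2073-12-18 21:36:00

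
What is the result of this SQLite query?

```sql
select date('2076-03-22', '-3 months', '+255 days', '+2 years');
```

2078-09-02

Adding -3 months to 2076-03-22 gives 2075-12-22.
Applying '+255 days' to 2075-12-22: counting 255 days forward gives 2076-09-02.
Adding +2 years to 2076-09-02 gives 2078-09-02.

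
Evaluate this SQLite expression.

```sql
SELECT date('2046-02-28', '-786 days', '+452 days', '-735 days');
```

Applying '-786 days' to 2046-02-28: counting 786 days back gives 2044-01-04.
Applying '+452 days' to 2044-01-04: counting 452 days forward gives 2045-03-31.
Applying '-735 days' to 2045-03-31: counting 735 days back gives 2043-03-27.

2043-03-27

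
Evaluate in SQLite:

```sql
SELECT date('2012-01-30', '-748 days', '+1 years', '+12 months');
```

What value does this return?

2012-01-12

Applying '-748 days' to 2012-01-30: counting 748 days back gives 2010-01-12.
Adding +1 year to 2010-01-12 gives 2011-01-12.
Adding +12 months to 2011-01-12 gives 2012-01-12.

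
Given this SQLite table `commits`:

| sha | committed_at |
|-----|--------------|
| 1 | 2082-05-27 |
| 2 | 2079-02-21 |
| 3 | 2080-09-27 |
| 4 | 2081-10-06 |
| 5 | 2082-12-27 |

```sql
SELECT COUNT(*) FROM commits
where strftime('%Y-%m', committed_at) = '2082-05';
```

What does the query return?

Rows with year-month 2082-05: 2082-05-27 → 1.

1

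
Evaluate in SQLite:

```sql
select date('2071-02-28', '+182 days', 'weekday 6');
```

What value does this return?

Applying '+182 days' to 2071-02-28: counting 182 days forward gives 2071-08-29.
`weekday 6` advances to the next Saturday; 2071-08-29 is already a Saturday, so it stays at 2071-08-29.

2071-08-29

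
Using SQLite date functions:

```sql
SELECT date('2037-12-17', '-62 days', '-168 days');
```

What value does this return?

Applying '-62 days' to 2037-12-17: counting 62 days back gives 2037-10-16.
Applying '-168 days' to 2037-10-16: counting 168 days back gives 2037-05-01.

2037-05-01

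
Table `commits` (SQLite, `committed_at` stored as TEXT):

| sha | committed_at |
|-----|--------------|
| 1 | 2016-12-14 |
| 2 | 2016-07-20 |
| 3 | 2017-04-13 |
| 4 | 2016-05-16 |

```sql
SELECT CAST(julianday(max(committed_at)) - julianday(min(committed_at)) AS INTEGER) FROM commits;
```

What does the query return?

MIN = 2016-05-16, MAX = 2017-04-13.
15 days remain in May 2016 after the 16th (31 − 16).
Full months from June 2016 through March 2017 contribute their day counts.
Then 13 days into April 2017.
Total: 15 + 30 + 31 + 31 + 30 + 31 + 30 + 31 + 31 + 28 + 31 + 13 = 332.

332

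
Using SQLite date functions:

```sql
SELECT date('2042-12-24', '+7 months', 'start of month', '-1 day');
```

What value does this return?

Adding +7 months to 2042-12-24 gives 2043-07-24.
`start of month` rewinds 2043-07-24 to 2043-07-01.
Going back 1 day from 2043-07-01 reaches 2043-06-30 (last day of June, 30 days).

2043-06-30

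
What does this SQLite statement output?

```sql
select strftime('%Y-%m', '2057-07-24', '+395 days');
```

2058-08

First apply '+395 days': 2057-07-24 → 2058-08-23.
`%Y-%m` extracts the year-month: 2058-08.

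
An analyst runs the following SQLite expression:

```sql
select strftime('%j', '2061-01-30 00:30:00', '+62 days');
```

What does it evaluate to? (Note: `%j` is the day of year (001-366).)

First apply '+62 days': 2061-01-30 00:30:00 → 2061-04-02 00:30:00.
Day-of-year for 2061-04-02: days since 2061-01-01 inclusive = 92, zero-padded to 092.

092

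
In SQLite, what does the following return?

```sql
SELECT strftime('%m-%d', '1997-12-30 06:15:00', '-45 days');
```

11-15

First apply '-45 days': 1997-12-30 06:15:00 → 1997-11-15 06:15:00.
`%m-%d` extracts the month-day: 11-15.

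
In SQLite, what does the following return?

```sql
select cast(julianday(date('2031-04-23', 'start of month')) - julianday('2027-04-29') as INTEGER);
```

`start of month` rewinds 2031-04-23 to 2031-04-01.
1 day remains in April 2027 after the 29th (30 − 29).
Full months from May 2027 through March 2031 contribute their day counts.
Then 1 day into April 2031.
Total: 1 + 31 + 30 + 31 + 31 + 30 + 31 + 30 + 31 + 31 + 29 + 31 + 30 + 31 + 30 + 31 + 31 + 30 + 31 + 30 + 31 + 31 + 28 + 31 + 30 + 31 + 30 + 31 + 31 + 30 + 31 + 30 + 31 + 31 + 28 + 31 + 30 + 31 + 30 + 31 + 31 + 30 + 31 + 30 + 31 + 31 + 28 + 31 + 1 = 1433.

1433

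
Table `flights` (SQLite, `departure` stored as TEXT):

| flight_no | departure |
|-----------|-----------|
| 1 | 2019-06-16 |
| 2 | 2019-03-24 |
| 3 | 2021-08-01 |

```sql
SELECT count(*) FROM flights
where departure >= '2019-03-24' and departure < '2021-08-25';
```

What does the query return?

3

Rows in [2019-03-24, 2021-08-25): 2019-06-16, 2019-03-24, 2021-08-01 → 3 rows.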